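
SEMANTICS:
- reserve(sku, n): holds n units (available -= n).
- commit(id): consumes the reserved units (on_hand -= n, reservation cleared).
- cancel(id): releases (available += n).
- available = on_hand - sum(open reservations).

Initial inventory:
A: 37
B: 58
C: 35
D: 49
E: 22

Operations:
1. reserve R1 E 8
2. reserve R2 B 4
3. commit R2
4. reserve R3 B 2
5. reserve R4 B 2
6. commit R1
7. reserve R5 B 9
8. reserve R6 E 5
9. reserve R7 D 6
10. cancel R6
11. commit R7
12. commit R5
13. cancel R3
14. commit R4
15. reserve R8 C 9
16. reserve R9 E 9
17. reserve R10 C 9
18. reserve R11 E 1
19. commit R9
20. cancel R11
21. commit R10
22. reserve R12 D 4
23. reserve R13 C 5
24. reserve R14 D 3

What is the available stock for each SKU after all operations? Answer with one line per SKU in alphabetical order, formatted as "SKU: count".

Answer: A: 37
B: 43
C: 12
D: 36
E: 5

Derivation:
Step 1: reserve R1 E 8 -> on_hand[A=37 B=58 C=35 D=49 E=22] avail[A=37 B=58 C=35 D=49 E=14] open={R1}
Step 2: reserve R2 B 4 -> on_hand[A=37 B=58 C=35 D=49 E=22] avail[A=37 B=54 C=35 D=49 E=14] open={R1,R2}
Step 3: commit R2 -> on_hand[A=37 B=54 C=35 D=49 E=22] avail[A=37 B=54 C=35 D=49 E=14] open={R1}
Step 4: reserve R3 B 2 -> on_hand[A=37 B=54 C=35 D=49 E=22] avail[A=37 B=52 C=35 D=49 E=14] open={R1,R3}
Step 5: reserve R4 B 2 -> on_hand[A=37 B=54 C=35 D=49 E=22] avail[A=37 B=50 C=35 D=49 E=14] open={R1,R3,R4}
Step 6: commit R1 -> on_hand[A=37 B=54 C=35 D=49 E=14] avail[A=37 B=50 C=35 D=49 E=14] open={R3,R4}
Step 7: reserve R5 B 9 -> on_hand[A=37 B=54 C=35 D=49 E=14] avail[A=37 B=41 C=35 D=49 E=14] open={R3,R4,R5}
Step 8: reserve R6 E 5 -> on_hand[A=37 B=54 C=35 D=49 E=14] avail[A=37 B=41 C=35 D=49 E=9] open={R3,R4,R5,R6}
Step 9: reserve R7 D 6 -> on_hand[A=37 B=54 C=35 D=49 E=14] avail[A=37 B=41 C=35 D=43 E=9] open={R3,R4,R5,R6,R7}
Step 10: cancel R6 -> on_hand[A=37 B=54 C=35 D=49 E=14] avail[A=37 B=41 C=35 D=43 E=14] open={R3,R4,R5,R7}
Step 11: commit R7 -> on_hand[A=37 B=54 C=35 D=43 E=14] avail[A=37 B=41 C=35 D=43 E=14] open={R3,R4,R5}
Step 12: commit R5 -> on_hand[A=37 B=45 C=35 D=43 E=14] avail[A=37 B=41 C=35 D=43 E=14] open={R3,R4}
Step 13: cancel R3 -> on_hand[A=37 B=45 C=35 D=43 E=14] avail[A=37 B=43 C=35 D=43 E=14] open={R4}
Step 14: commit R4 -> on_hand[A=37 B=43 C=35 D=43 E=14] avail[A=37 B=43 C=35 D=43 E=14] open={}
Step 15: reserve R8 C 9 -> on_hand[A=37 B=43 C=35 D=43 E=14] avail[A=37 B=43 C=26 D=43 E=14] open={R8}
Step 16: reserve R9 E 9 -> on_hand[A=37 B=43 C=35 D=43 E=14] avail[A=37 B=43 C=26 D=43 E=5] open={R8,R9}
Step 17: reserve R10 C 9 -> on_hand[A=37 B=43 C=35 D=43 E=14] avail[A=37 B=43 C=17 D=43 E=5] open={R10,R8,R9}
Step 18: reserve R11 E 1 -> on_hand[A=37 B=43 C=35 D=43 E=14] avail[A=37 B=43 C=17 D=43 E=4] open={R10,R11,R8,R9}
Step 19: commit R9 -> on_hand[A=37 B=43 C=35 D=43 E=5] avail[A=37 B=43 C=17 D=43 E=4] open={R10,R11,R8}
Step 20: cancel R11 -> on_hand[A=37 B=43 C=35 D=43 E=5] avail[A=37 B=43 C=17 D=43 E=5] open={R10,R8}
Step 21: commit R10 -> on_hand[A=37 B=43 C=26 D=43 E=5] avail[A=37 B=43 C=17 D=43 E=5] open={R8}
Step 22: reserve R12 D 4 -> on_hand[A=37 B=43 C=26 D=43 E=5] avail[A=37 B=43 C=17 D=39 E=5] open={R12,R8}
Step 23: reserve R13 C 5 -> on_hand[A=37 B=43 C=26 D=43 E=5] avail[A=37 B=43 C=12 D=39 E=5] open={R12,R13,R8}
Step 24: reserve R14 D 3 -> on_hand[A=37 B=43 C=26 D=43 E=5] avail[A=37 B=43 C=12 D=36 E=5] open={R12,R13,R14,R8}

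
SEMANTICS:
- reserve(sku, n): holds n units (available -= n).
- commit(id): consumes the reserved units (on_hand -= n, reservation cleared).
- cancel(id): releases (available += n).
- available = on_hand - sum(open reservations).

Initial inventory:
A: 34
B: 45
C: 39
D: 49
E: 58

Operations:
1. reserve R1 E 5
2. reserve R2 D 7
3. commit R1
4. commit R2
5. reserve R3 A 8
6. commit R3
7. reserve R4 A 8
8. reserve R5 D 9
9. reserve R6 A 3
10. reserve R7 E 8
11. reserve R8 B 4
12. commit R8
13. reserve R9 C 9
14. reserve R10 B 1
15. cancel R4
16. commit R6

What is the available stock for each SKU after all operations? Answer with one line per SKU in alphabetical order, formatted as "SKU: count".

Step 1: reserve R1 E 5 -> on_hand[A=34 B=45 C=39 D=49 E=58] avail[A=34 B=45 C=39 D=49 E=53] open={R1}
Step 2: reserve R2 D 7 -> on_hand[A=34 B=45 C=39 D=49 E=58] avail[A=34 B=45 C=39 D=42 E=53] open={R1,R2}
Step 3: commit R1 -> on_hand[A=34 B=45 C=39 D=49 E=53] avail[A=34 B=45 C=39 D=42 E=53] open={R2}
Step 4: commit R2 -> on_hand[A=34 B=45 C=39 D=42 E=53] avail[A=34 B=45 C=39 D=42 E=53] open={}
Step 5: reserve R3 A 8 -> on_hand[A=34 B=45 C=39 D=42 E=53] avail[A=26 B=45 C=39 D=42 E=53] open={R3}
Step 6: commit R3 -> on_hand[A=26 B=45 C=39 D=42 E=53] avail[A=26 B=45 C=39 D=42 E=53] open={}
Step 7: reserve R4 A 8 -> on_hand[A=26 B=45 C=39 D=42 E=53] avail[A=18 B=45 C=39 D=42 E=53] open={R4}
Step 8: reserve R5 D 9 -> on_hand[A=26 B=45 C=39 D=42 E=53] avail[A=18 B=45 C=39 D=33 E=53] open={R4,R5}
Step 9: reserve R6 A 3 -> on_hand[A=26 B=45 C=39 D=42 E=53] avail[A=15 B=45 C=39 D=33 E=53] open={R4,R5,R6}
Step 10: reserve R7 E 8 -> on_hand[A=26 B=45 C=39 D=42 E=53] avail[A=15 B=45 C=39 D=33 E=45] open={R4,R5,R6,R7}
Step 11: reserve R8 B 4 -> on_hand[A=26 B=45 C=39 D=42 E=53] avail[A=15 B=41 C=39 D=33 E=45] open={R4,R5,R6,R7,R8}
Step 12: commit R8 -> on_hand[A=26 B=41 C=39 D=42 E=53] avail[A=15 B=41 C=39 D=33 E=45] open={R4,R5,R6,R7}
Step 13: reserve R9 C 9 -> on_hand[A=26 B=41 C=39 D=42 E=53] avail[A=15 B=41 C=30 D=33 E=45] open={R4,R5,R6,R7,R9}
Step 14: reserve R10 B 1 -> on_hand[A=26 B=41 C=39 D=42 E=53] avail[A=15 B=40 C=30 D=33 E=45] open={R10,R4,R5,R6,R7,R9}
Step 15: cancel R4 -> on_hand[A=26 B=41 C=39 D=42 E=53] avail[A=23 B=40 C=30 D=33 E=45] open={R10,R5,R6,R7,R9}
Step 16: commit R6 -> on_hand[A=23 B=41 C=39 D=42 E=53] avail[A=23 B=40 C=30 D=33 E=45] open={R10,R5,R7,R9}

Answer: A: 23
B: 40
C: 30
D: 33
E: 45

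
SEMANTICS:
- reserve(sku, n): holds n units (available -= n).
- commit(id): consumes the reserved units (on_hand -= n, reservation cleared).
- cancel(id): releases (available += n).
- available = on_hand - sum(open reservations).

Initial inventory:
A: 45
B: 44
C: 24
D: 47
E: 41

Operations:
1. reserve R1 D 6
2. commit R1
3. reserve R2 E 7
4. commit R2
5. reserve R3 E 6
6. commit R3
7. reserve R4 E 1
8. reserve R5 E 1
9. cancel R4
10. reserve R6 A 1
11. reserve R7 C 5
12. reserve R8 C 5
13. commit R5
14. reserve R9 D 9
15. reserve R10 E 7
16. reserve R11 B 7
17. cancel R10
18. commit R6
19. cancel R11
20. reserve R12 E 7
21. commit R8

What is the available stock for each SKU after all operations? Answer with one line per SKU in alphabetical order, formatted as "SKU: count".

Step 1: reserve R1 D 6 -> on_hand[A=45 B=44 C=24 D=47 E=41] avail[A=45 B=44 C=24 D=41 E=41] open={R1}
Step 2: commit R1 -> on_hand[A=45 B=44 C=24 D=41 E=41] avail[A=45 B=44 C=24 D=41 E=41] open={}
Step 3: reserve R2 E 7 -> on_hand[A=45 B=44 C=24 D=41 E=41] avail[A=45 B=44 C=24 D=41 E=34] open={R2}
Step 4: commit R2 -> on_hand[A=45 B=44 C=24 D=41 E=34] avail[A=45 B=44 C=24 D=41 E=34] open={}
Step 5: reserve R3 E 6 -> on_hand[A=45 B=44 C=24 D=41 E=34] avail[A=45 B=44 C=24 D=41 E=28] open={R3}
Step 6: commit R3 -> on_hand[A=45 B=44 C=24 D=41 E=28] avail[A=45 B=44 C=24 D=41 E=28] open={}
Step 7: reserve R4 E 1 -> on_hand[A=45 B=44 C=24 D=41 E=28] avail[A=45 B=44 C=24 D=41 E=27] open={R4}
Step 8: reserve R5 E 1 -> on_hand[A=45 B=44 C=24 D=41 E=28] avail[A=45 B=44 C=24 D=41 E=26] open={R4,R5}
Step 9: cancel R4 -> on_hand[A=45 B=44 C=24 D=41 E=28] avail[A=45 B=44 C=24 D=41 E=27] open={R5}
Step 10: reserve R6 A 1 -> on_hand[A=45 B=44 C=24 D=41 E=28] avail[A=44 B=44 C=24 D=41 E=27] open={R5,R6}
Step 11: reserve R7 C 5 -> on_hand[A=45 B=44 C=24 D=41 E=28] avail[A=44 B=44 C=19 D=41 E=27] open={R5,R6,R7}
Step 12: reserve R8 C 5 -> on_hand[A=45 B=44 C=24 D=41 E=28] avail[A=44 B=44 C=14 D=41 E=27] open={R5,R6,R7,R8}
Step 13: commit R5 -> on_hand[A=45 B=44 C=24 D=41 E=27] avail[A=44 B=44 C=14 D=41 E=27] open={R6,R7,R8}
Step 14: reserve R9 D 9 -> on_hand[A=45 B=44 C=24 D=41 E=27] avail[A=44 B=44 C=14 D=32 E=27] open={R6,R7,R8,R9}
Step 15: reserve R10 E 7 -> on_hand[A=45 B=44 C=24 D=41 E=27] avail[A=44 B=44 C=14 D=32 E=20] open={R10,R6,R7,R8,R9}
Step 16: reserve R11 B 7 -> on_hand[A=45 B=44 C=24 D=41 E=27] avail[A=44 B=37 C=14 D=32 E=20] open={R10,R11,R6,R7,R8,R9}
Step 17: cancel R10 -> on_hand[A=45 B=44 C=24 D=41 E=27] avail[A=44 B=37 C=14 D=32 E=27] open={R11,R6,R7,R8,R9}
Step 18: commit R6 -> on_hand[A=44 B=44 C=24 D=41 E=27] avail[A=44 B=37 C=14 D=32 E=27] open={R11,R7,R8,R9}
Step 19: cancel R11 -> on_hand[A=44 B=44 C=24 D=41 E=27] avail[A=44 B=44 C=14 D=32 E=27] open={R7,R8,R9}
Step 20: reserve R12 E 7 -> on_hand[A=44 B=44 C=24 D=41 E=27] avail[A=44 B=44 C=14 D=32 E=20] open={R12,R7,R8,R9}
Step 21: commit R8 -> on_hand[A=44 B=44 C=19 D=41 E=27] avail[A=44 B=44 C=14 D=32 E=20] open={R12,R7,R9}

Answer: A: 44
B: 44
C: 14
D: 32
E: 20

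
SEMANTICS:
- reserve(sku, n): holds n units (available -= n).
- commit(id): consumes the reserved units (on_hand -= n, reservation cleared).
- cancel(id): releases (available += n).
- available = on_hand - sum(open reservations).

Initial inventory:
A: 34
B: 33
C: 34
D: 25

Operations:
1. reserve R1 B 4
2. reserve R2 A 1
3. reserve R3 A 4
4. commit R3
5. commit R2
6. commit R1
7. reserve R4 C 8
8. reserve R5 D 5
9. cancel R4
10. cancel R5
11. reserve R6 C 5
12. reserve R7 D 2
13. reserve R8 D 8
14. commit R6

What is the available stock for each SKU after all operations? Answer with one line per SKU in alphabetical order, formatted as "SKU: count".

Answer: A: 29
B: 29
C: 29
D: 15

Derivation:
Step 1: reserve R1 B 4 -> on_hand[A=34 B=33 C=34 D=25] avail[A=34 B=29 C=34 D=25] open={R1}
Step 2: reserve R2 A 1 -> on_hand[A=34 B=33 C=34 D=25] avail[A=33 B=29 C=34 D=25] open={R1,R2}
Step 3: reserve R3 A 4 -> on_hand[A=34 B=33 C=34 D=25] avail[A=29 B=29 C=34 D=25] open={R1,R2,R3}
Step 4: commit R3 -> on_hand[A=30 B=33 C=34 D=25] avail[A=29 B=29 C=34 D=25] open={R1,R2}
Step 5: commit R2 -> on_hand[A=29 B=33 C=34 D=25] avail[A=29 B=29 C=34 D=25] open={R1}
Step 6: commit R1 -> on_hand[A=29 B=29 C=34 D=25] avail[A=29 B=29 C=34 D=25] open={}
Step 7: reserve R4 C 8 -> on_hand[A=29 B=29 C=34 D=25] avail[A=29 B=29 C=26 D=25] open={R4}
Step 8: reserve R5 D 5 -> on_hand[A=29 B=29 C=34 D=25] avail[A=29 B=29 C=26 D=20] open={R4,R5}
Step 9: cancel R4 -> on_hand[A=29 B=29 C=34 D=25] avail[A=29 B=29 C=34 D=20] open={R5}
Step 10: cancel R5 -> on_hand[A=29 B=29 C=34 D=25] avail[A=29 B=29 C=34 D=25] open={}
Step 11: reserve R6 C 5 -> on_hand[A=29 B=29 C=34 D=25] avail[A=29 B=29 C=29 D=25] open={R6}
Step 12: reserve R7 D 2 -> on_hand[A=29 B=29 C=34 D=25] avail[A=29 B=29 C=29 D=23] open={R6,R7}
Step 13: reserve R8 D 8 -> on_hand[A=29 B=29 C=34 D=25] avail[A=29 B=29 C=29 D=15] open={R6,R7,R8}
Step 14: commit R6 -> on_hand[A=29 B=29 C=29 D=25] avail[A=29 B=29 C=29 D=15] open={R7,R8}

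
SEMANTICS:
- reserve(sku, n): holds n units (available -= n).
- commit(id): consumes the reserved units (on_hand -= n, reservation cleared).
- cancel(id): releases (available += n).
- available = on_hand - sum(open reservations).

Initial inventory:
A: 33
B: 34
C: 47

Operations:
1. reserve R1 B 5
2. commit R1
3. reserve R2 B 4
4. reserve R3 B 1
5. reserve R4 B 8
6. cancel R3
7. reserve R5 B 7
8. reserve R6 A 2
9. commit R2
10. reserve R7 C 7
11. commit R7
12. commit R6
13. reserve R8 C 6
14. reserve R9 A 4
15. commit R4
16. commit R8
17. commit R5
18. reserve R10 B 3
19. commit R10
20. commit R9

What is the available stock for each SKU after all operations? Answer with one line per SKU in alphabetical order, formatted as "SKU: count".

Step 1: reserve R1 B 5 -> on_hand[A=33 B=34 C=47] avail[A=33 B=29 C=47] open={R1}
Step 2: commit R1 -> on_hand[A=33 B=29 C=47] avail[A=33 B=29 C=47] open={}
Step 3: reserve R2 B 4 -> on_hand[A=33 B=29 C=47] avail[A=33 B=25 C=47] open={R2}
Step 4: reserve R3 B 1 -> on_hand[A=33 B=29 C=47] avail[A=33 B=24 C=47] open={R2,R3}
Step 5: reserve R4 B 8 -> on_hand[A=33 B=29 C=47] avail[A=33 B=16 C=47] open={R2,R3,R4}
Step 6: cancel R3 -> on_hand[A=33 B=29 C=47] avail[A=33 B=17 C=47] open={R2,R4}
Step 7: reserve R5 B 7 -> on_hand[A=33 B=29 C=47] avail[A=33 B=10 C=47] open={R2,R4,R5}
Step 8: reserve R6 A 2 -> on_hand[A=33 B=29 C=47] avail[A=31 B=10 C=47] open={R2,R4,R5,R6}
Step 9: commit R2 -> on_hand[A=33 B=25 C=47] avail[A=31 B=10 C=47] open={R4,R5,R6}
Step 10: reserve R7 C 7 -> on_hand[A=33 B=25 C=47] avail[A=31 B=10 C=40] open={R4,R5,R6,R7}
Step 11: commit R7 -> on_hand[A=33 B=25 C=40] avail[A=31 B=10 C=40] open={R4,R5,R6}
Step 12: commit R6 -> on_hand[A=31 B=25 C=40] avail[A=31 B=10 C=40] open={R4,R5}
Step 13: reserve R8 C 6 -> on_hand[A=31 B=25 C=40] avail[A=31 B=10 C=34] open={R4,R5,R8}
Step 14: reserve R9 A 4 -> on_hand[A=31 B=25 C=40] avail[A=27 B=10 C=34] open={R4,R5,R8,R9}
Step 15: commit R4 -> on_hand[A=31 B=17 C=40] avail[A=27 B=10 C=34] open={R5,R8,R9}
Step 16: commit R8 -> on_hand[A=31 B=17 C=34] avail[A=27 B=10 C=34] open={R5,R9}
Step 17: commit R5 -> on_hand[A=31 B=10 C=34] avail[A=27 B=10 C=34] open={R9}
Step 18: reserve R10 B 3 -> on_hand[A=31 B=10 C=34] avail[A=27 B=7 C=34] open={R10,R9}
Step 19: commit R10 -> on_hand[A=31 B=7 C=34] avail[A=27 B=7 C=34] open={R9}
Step 20: commit R9 -> on_hand[A=27 B=7 C=34] avail[A=27 B=7 C=34] open={}

Answer: A: 27
B: 7
C: 34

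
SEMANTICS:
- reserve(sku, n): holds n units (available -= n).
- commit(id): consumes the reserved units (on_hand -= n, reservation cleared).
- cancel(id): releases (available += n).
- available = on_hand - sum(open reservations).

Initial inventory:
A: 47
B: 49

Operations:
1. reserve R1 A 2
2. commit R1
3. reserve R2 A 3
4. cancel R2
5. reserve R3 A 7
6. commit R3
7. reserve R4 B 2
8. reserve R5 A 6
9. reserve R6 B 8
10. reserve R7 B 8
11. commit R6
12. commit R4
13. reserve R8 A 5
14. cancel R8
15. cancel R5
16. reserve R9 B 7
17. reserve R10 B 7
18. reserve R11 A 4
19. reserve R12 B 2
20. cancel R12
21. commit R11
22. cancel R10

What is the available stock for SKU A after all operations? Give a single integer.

Answer: 34

Derivation:
Step 1: reserve R1 A 2 -> on_hand[A=47 B=49] avail[A=45 B=49] open={R1}
Step 2: commit R1 -> on_hand[A=45 B=49] avail[A=45 B=49] open={}
Step 3: reserve R2 A 3 -> on_hand[A=45 B=49] avail[A=42 B=49] open={R2}
Step 4: cancel R2 -> on_hand[A=45 B=49] avail[A=45 B=49] open={}
Step 5: reserve R3 A 7 -> on_hand[A=45 B=49] avail[A=38 B=49] open={R3}
Step 6: commit R3 -> on_hand[A=38 B=49] avail[A=38 B=49] open={}
Step 7: reserve R4 B 2 -> on_hand[A=38 B=49] avail[A=38 B=47] open={R4}
Step 8: reserve R5 A 6 -> on_hand[A=38 B=49] avail[A=32 B=47] open={R4,R5}
Step 9: reserve R6 B 8 -> on_hand[A=38 B=49] avail[A=32 B=39] open={R4,R5,R6}
Step 10: reserve R7 B 8 -> on_hand[A=38 B=49] avail[A=32 B=31] open={R4,R5,R6,R7}
Step 11: commit R6 -> on_hand[A=38 B=41] avail[A=32 B=31] open={R4,R5,R7}
Step 12: commit R4 -> on_hand[A=38 B=39] avail[A=32 B=31] open={R5,R7}
Step 13: reserve R8 A 5 -> on_hand[A=38 B=39] avail[A=27 B=31] open={R5,R7,R8}
Step 14: cancel R8 -> on_hand[A=38 B=39] avail[A=32 B=31] open={R5,R7}
Step 15: cancel R5 -> on_hand[A=38 B=39] avail[A=38 B=31] open={R7}
Step 16: reserve R9 B 7 -> on_hand[A=38 B=39] avail[A=38 B=24] open={R7,R9}
Step 17: reserve R10 B 7 -> on_hand[A=38 B=39] avail[A=38 B=17] open={R10,R7,R9}
Step 18: reserve R11 A 4 -> on_hand[A=38 B=39] avail[A=34 B=17] open={R10,R11,R7,R9}
Step 19: reserve R12 B 2 -> on_hand[A=38 B=39] avail[A=34 B=15] open={R10,R11,R12,R7,R9}
Step 20: cancel R12 -> on_hand[A=38 B=39] avail[A=34 B=17] open={R10,R11,R7,R9}
Step 21: commit R11 -> on_hand[A=34 B=39] avail[A=34 B=17] open={R10,R7,R9}
Step 22: cancel R10 -> on_hand[A=34 B=39] avail[A=34 B=24] open={R7,R9}
Final available[A] = 34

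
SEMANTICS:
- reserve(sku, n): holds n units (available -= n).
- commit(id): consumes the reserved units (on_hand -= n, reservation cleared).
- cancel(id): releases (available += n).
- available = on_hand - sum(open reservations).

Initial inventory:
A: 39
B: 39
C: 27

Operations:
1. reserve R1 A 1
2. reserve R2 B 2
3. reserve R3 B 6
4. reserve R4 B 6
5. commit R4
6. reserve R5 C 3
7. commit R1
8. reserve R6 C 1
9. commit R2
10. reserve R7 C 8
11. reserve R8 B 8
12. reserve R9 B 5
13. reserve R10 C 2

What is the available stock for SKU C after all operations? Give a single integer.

Step 1: reserve R1 A 1 -> on_hand[A=39 B=39 C=27] avail[A=38 B=39 C=27] open={R1}
Step 2: reserve R2 B 2 -> on_hand[A=39 B=39 C=27] avail[A=38 B=37 C=27] open={R1,R2}
Step 3: reserve R3 B 6 -> on_hand[A=39 B=39 C=27] avail[A=38 B=31 C=27] open={R1,R2,R3}
Step 4: reserve R4 B 6 -> on_hand[A=39 B=39 C=27] avail[A=38 B=25 C=27] open={R1,R2,R3,R4}
Step 5: commit R4 -> on_hand[A=39 B=33 C=27] avail[A=38 B=25 C=27] open={R1,R2,R3}
Step 6: reserve R5 C 3 -> on_hand[A=39 B=33 C=27] avail[A=38 B=25 C=24] open={R1,R2,R3,R5}
Step 7: commit R1 -> on_hand[A=38 B=33 C=27] avail[A=38 B=25 C=24] open={R2,R3,R5}
Step 8: reserve R6 C 1 -> on_hand[A=38 B=33 C=27] avail[A=38 B=25 C=23] open={R2,R3,R5,R6}
Step 9: commit R2 -> on_hand[A=38 B=31 C=27] avail[A=38 B=25 C=23] open={R3,R5,R6}
Step 10: reserve R7 C 8 -> on_hand[A=38 B=31 C=27] avail[A=38 B=25 C=15] open={R3,R5,R6,R7}
Step 11: reserve R8 B 8 -> on_hand[A=38 B=31 C=27] avail[A=38 B=17 C=15] open={R3,R5,R6,R7,R8}
Step 12: reserve R9 B 5 -> on_hand[A=38 B=31 C=27] avail[A=38 B=12 C=15] open={R3,R5,R6,R7,R8,R9}
Step 13: reserve R10 C 2 -> on_hand[A=38 B=31 C=27] avail[A=38 B=12 C=13] open={R10,R3,R5,R6,R7,R8,R9}
Final available[C] = 13

Answer: 13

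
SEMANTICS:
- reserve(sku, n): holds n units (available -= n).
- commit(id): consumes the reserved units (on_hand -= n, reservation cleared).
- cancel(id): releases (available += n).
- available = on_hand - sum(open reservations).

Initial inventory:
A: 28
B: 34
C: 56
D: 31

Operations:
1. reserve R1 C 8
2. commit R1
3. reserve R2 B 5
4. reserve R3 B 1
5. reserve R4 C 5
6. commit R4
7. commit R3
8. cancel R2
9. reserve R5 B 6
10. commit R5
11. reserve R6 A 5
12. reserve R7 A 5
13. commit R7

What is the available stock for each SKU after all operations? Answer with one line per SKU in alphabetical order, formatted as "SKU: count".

Answer: A: 18
B: 27
C: 43
D: 31

Derivation:
Step 1: reserve R1 C 8 -> on_hand[A=28 B=34 C=56 D=31] avail[A=28 B=34 C=48 D=31] open={R1}
Step 2: commit R1 -> on_hand[A=28 B=34 C=48 D=31] avail[A=28 B=34 C=48 D=31] open={}
Step 3: reserve R2 B 5 -> on_hand[A=28 B=34 C=48 D=31] avail[A=28 B=29 C=48 D=31] open={R2}
Step 4: reserve R3 B 1 -> on_hand[A=28 B=34 C=48 D=31] avail[A=28 B=28 C=48 D=31] open={R2,R3}
Step 5: reserve R4 C 5 -> on_hand[A=28 B=34 C=48 D=31] avail[A=28 B=28 C=43 D=31] open={R2,R3,R4}
Step 6: commit R4 -> on_hand[A=28 B=34 C=43 D=31] avail[A=28 B=28 C=43 D=31] open={R2,R3}
Step 7: commit R3 -> on_hand[A=28 B=33 C=43 D=31] avail[A=28 B=28 C=43 D=31] open={R2}
Step 8: cancel R2 -> on_hand[A=28 B=33 C=43 D=31] avail[A=28 B=33 C=43 D=31] open={}
Step 9: reserve R5 B 6 -> on_hand[A=28 B=33 C=43 D=31] avail[A=28 B=27 C=43 D=31] open={R5}
Step 10: commit R5 -> on_hand[A=28 B=27 C=43 D=31] avail[A=28 B=27 C=43 D=31] open={}
Step 11: reserve R6 A 5 -> on_hand[A=28 B=27 C=43 D=31] avail[A=23 B=27 C=43 D=31] open={R6}
Step 12: reserve R7 A 5 -> on_hand[A=28 B=27 C=43 D=31] avail[A=18 B=27 C=43 D=31] open={R6,R7}
Step 13: commit R7 -> on_hand[A=23 B=27 C=43 D=31] avail[A=18 B=27 C=43 D=31] open={R6}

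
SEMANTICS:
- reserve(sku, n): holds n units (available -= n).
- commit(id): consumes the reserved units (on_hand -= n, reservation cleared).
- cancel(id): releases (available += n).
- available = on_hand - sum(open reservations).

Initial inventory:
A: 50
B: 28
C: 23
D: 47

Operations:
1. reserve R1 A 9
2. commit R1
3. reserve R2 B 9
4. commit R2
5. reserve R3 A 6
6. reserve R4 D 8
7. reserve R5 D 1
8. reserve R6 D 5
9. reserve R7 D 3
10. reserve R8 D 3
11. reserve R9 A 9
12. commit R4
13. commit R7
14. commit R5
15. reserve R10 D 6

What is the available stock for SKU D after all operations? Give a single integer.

Step 1: reserve R1 A 9 -> on_hand[A=50 B=28 C=23 D=47] avail[A=41 B=28 C=23 D=47] open={R1}
Step 2: commit R1 -> on_hand[A=41 B=28 C=23 D=47] avail[A=41 B=28 C=23 D=47] open={}
Step 3: reserve R2 B 9 -> on_hand[A=41 B=28 C=23 D=47] avail[A=41 B=19 C=23 D=47] open={R2}
Step 4: commit R2 -> on_hand[A=41 B=19 C=23 D=47] avail[A=41 B=19 C=23 D=47] open={}
Step 5: reserve R3 A 6 -> on_hand[A=41 B=19 C=23 D=47] avail[A=35 B=19 C=23 D=47] open={R3}
Step 6: reserve R4 D 8 -> on_hand[A=41 B=19 C=23 D=47] avail[A=35 B=19 C=23 D=39] open={R3,R4}
Step 7: reserve R5 D 1 -> on_hand[A=41 B=19 C=23 D=47] avail[A=35 B=19 C=23 D=38] open={R3,R4,R5}
Step 8: reserve R6 D 5 -> on_hand[A=41 B=19 C=23 D=47] avail[A=35 B=19 C=23 D=33] open={R3,R4,R5,R6}
Step 9: reserve R7 D 3 -> on_hand[A=41 B=19 C=23 D=47] avail[A=35 B=19 C=23 D=30] open={R3,R4,R5,R6,R7}
Step 10: reserve R8 D 3 -> on_hand[A=41 B=19 C=23 D=47] avail[A=35 B=19 C=23 D=27] open={R3,R4,R5,R6,R7,R8}
Step 11: reserve R9 A 9 -> on_hand[A=41 B=19 C=23 D=47] avail[A=26 B=19 C=23 D=27] open={R3,R4,R5,R6,R7,R8,R9}
Step 12: commit R4 -> on_hand[A=41 B=19 C=23 D=39] avail[A=26 B=19 C=23 D=27] open={R3,R5,R6,R7,R8,R9}
Step 13: commit R7 -> on_hand[A=41 B=19 C=23 D=36] avail[A=26 B=19 C=23 D=27] open={R3,R5,R6,R8,R9}
Step 14: commit R5 -> on_hand[A=41 B=19 C=23 D=35] avail[A=26 B=19 C=23 D=27] open={R3,R6,R8,R9}
Step 15: reserve R10 D 6 -> on_hand[A=41 B=19 C=23 D=35] avail[A=26 B=19 C=23 D=21] open={R10,R3,R6,R8,R9}
Final available[D] = 21

Answer: 21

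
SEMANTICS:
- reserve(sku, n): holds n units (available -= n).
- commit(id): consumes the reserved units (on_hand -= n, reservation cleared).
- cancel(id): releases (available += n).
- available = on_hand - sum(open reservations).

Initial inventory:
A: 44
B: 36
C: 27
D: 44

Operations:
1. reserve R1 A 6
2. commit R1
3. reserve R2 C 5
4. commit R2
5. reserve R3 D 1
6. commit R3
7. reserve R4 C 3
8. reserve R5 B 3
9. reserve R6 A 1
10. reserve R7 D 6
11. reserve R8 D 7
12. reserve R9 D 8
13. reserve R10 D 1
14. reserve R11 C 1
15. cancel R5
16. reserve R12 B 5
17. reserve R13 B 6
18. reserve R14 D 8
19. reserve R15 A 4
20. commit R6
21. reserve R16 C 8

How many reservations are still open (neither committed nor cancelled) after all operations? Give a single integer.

Step 1: reserve R1 A 6 -> on_hand[A=44 B=36 C=27 D=44] avail[A=38 B=36 C=27 D=44] open={R1}
Step 2: commit R1 -> on_hand[A=38 B=36 C=27 D=44] avail[A=38 B=36 C=27 D=44] open={}
Step 3: reserve R2 C 5 -> on_hand[A=38 B=36 C=27 D=44] avail[A=38 B=36 C=22 D=44] open={R2}
Step 4: commit R2 -> on_hand[A=38 B=36 C=22 D=44] avail[A=38 B=36 C=22 D=44] open={}
Step 5: reserve R3 D 1 -> on_hand[A=38 B=36 C=22 D=44] avail[A=38 B=36 C=22 D=43] open={R3}
Step 6: commit R3 -> on_hand[A=38 B=36 C=22 D=43] avail[A=38 B=36 C=22 D=43] open={}
Step 7: reserve R4 C 3 -> on_hand[A=38 B=36 C=22 D=43] avail[A=38 B=36 C=19 D=43] open={R4}
Step 8: reserve R5 B 3 -> on_hand[A=38 B=36 C=22 D=43] avail[A=38 B=33 C=19 D=43] open={R4,R5}
Step 9: reserve R6 A 1 -> on_hand[A=38 B=36 C=22 D=43] avail[A=37 B=33 C=19 D=43] open={R4,R5,R6}
Step 10: reserve R7 D 6 -> on_hand[A=38 B=36 C=22 D=43] avail[A=37 B=33 C=19 D=37] open={R4,R5,R6,R7}
Step 11: reserve R8 D 7 -> on_hand[A=38 B=36 C=22 D=43] avail[A=37 B=33 C=19 D=30] open={R4,R5,R6,R7,R8}
Step 12: reserve R9 D 8 -> on_hand[A=38 B=36 C=22 D=43] avail[A=37 B=33 C=19 D=22] open={R4,R5,R6,R7,R8,R9}
Step 13: reserve R10 D 1 -> on_hand[A=38 B=36 C=22 D=43] avail[A=37 B=33 C=19 D=21] open={R10,R4,R5,R6,R7,R8,R9}
Step 14: reserve R11 C 1 -> on_hand[A=38 B=36 C=22 D=43] avail[A=37 B=33 C=18 D=21] open={R10,R11,R4,R5,R6,R7,R8,R9}
Step 15: cancel R5 -> on_hand[A=38 B=36 C=22 D=43] avail[A=37 B=36 C=18 D=21] open={R10,R11,R4,R6,R7,R8,R9}
Step 16: reserve R12 B 5 -> on_hand[A=38 B=36 C=22 D=43] avail[A=37 B=31 C=18 D=21] open={R10,R11,R12,R4,R6,R7,R8,R9}
Step 17: reserve R13 B 6 -> on_hand[A=38 B=36 C=22 D=43] avail[A=37 B=25 C=18 D=21] open={R10,R11,R12,R13,R4,R6,R7,R8,R9}
Step 18: reserve R14 D 8 -> on_hand[A=38 B=36 C=22 D=43] avail[A=37 B=25 C=18 D=13] open={R10,R11,R12,R13,R14,R4,R6,R7,R8,R9}
Step 19: reserve R15 A 4 -> on_hand[A=38 B=36 C=22 D=43] avail[A=33 B=25 C=18 D=13] open={R10,R11,R12,R13,R14,R15,R4,R6,R7,R8,R9}
Step 20: commit R6 -> on_hand[A=37 B=36 C=22 D=43] avail[A=33 B=25 C=18 D=13] open={R10,R11,R12,R13,R14,R15,R4,R7,R8,R9}
Step 21: reserve R16 C 8 -> on_hand[A=37 B=36 C=22 D=43] avail[A=33 B=25 C=10 D=13] open={R10,R11,R12,R13,R14,R15,R16,R4,R7,R8,R9}
Open reservations: ['R10', 'R11', 'R12', 'R13', 'R14', 'R15', 'R16', 'R4', 'R7', 'R8', 'R9'] -> 11

Answer: 11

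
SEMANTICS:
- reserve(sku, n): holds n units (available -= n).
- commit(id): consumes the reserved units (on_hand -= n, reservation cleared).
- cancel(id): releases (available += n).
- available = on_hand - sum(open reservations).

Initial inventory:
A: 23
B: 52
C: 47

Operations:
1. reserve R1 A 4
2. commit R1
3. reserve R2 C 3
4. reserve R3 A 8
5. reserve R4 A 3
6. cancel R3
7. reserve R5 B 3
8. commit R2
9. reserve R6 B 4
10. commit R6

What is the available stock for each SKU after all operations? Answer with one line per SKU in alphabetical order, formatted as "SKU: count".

Step 1: reserve R1 A 4 -> on_hand[A=23 B=52 C=47] avail[A=19 B=52 C=47] open={R1}
Step 2: commit R1 -> on_hand[A=19 B=52 C=47] avail[A=19 B=52 C=47] open={}
Step 3: reserve R2 C 3 -> on_hand[A=19 B=52 C=47] avail[A=19 B=52 C=44] open={R2}
Step 4: reserve R3 A 8 -> on_hand[A=19 B=52 C=47] avail[A=11 B=52 C=44] open={R2,R3}
Step 5: reserve R4 A 3 -> on_hand[A=19 B=52 C=47] avail[A=8 B=52 C=44] open={R2,R3,R4}
Step 6: cancel R3 -> on_hand[A=19 B=52 C=47] avail[A=16 B=52 C=44] open={R2,R4}
Step 7: reserve R5 B 3 -> on_hand[A=19 B=52 C=47] avail[A=16 B=49 C=44] open={R2,R4,R5}
Step 8: commit R2 -> on_hand[A=19 B=52 C=44] avail[A=16 B=49 C=44] open={R4,R5}
Step 9: reserve R6 B 4 -> on_hand[A=19 B=52 C=44] avail[A=16 B=45 C=44] open={R4,R5,R6}
Step 10: commit R6 -> on_hand[A=19 B=48 C=44] avail[A=16 B=45 C=44] open={R4,R5}

Answer: A: 16
B: 45
C: 44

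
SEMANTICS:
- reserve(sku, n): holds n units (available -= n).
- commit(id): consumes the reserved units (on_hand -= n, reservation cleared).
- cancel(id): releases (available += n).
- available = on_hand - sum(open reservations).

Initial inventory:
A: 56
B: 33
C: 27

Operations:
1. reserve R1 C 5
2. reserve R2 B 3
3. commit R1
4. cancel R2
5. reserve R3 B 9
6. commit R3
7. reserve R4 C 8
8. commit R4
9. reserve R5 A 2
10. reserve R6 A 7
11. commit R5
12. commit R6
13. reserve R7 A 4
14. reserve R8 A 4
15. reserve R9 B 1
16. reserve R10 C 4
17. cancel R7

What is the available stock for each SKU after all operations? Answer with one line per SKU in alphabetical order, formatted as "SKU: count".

Step 1: reserve R1 C 5 -> on_hand[A=56 B=33 C=27] avail[A=56 B=33 C=22] open={R1}
Step 2: reserve R2 B 3 -> on_hand[A=56 B=33 C=27] avail[A=56 B=30 C=22] open={R1,R2}
Step 3: commit R1 -> on_hand[A=56 B=33 C=22] avail[A=56 B=30 C=22] open={R2}
Step 4: cancel R2 -> on_hand[A=56 B=33 C=22] avail[A=56 B=33 C=22] open={}
Step 5: reserve R3 B 9 -> on_hand[A=56 B=33 C=22] avail[A=56 B=24 C=22] open={R3}
Step 6: commit R3 -> on_hand[A=56 B=24 C=22] avail[A=56 B=24 C=22] open={}
Step 7: reserve R4 C 8 -> on_hand[A=56 B=24 C=22] avail[A=56 B=24 C=14] open={R4}
Step 8: commit R4 -> on_hand[A=56 B=24 C=14] avail[A=56 B=24 C=14] open={}
Step 9: reserve R5 A 2 -> on_hand[A=56 B=24 C=14] avail[A=54 B=24 C=14] open={R5}
Step 10: reserve R6 A 7 -> on_hand[A=56 B=24 C=14] avail[A=47 B=24 C=14] open={R5,R6}
Step 11: commit R5 -> on_hand[A=54 B=24 C=14] avail[A=47 B=24 C=14] open={R6}
Step 12: commit R6 -> on_hand[A=47 B=24 C=14] avail[A=47 B=24 C=14] open={}
Step 13: reserve R7 A 4 -> on_hand[A=47 B=24 C=14] avail[A=43 B=24 C=14] open={R7}
Step 14: reserve R8 A 4 -> on_hand[A=47 B=24 C=14] avail[A=39 B=24 C=14] open={R7,R8}
Step 15: reserve R9 B 1 -> on_hand[A=47 B=24 C=14] avail[A=39 B=23 C=14] open={R7,R8,R9}
Step 16: reserve R10 C 4 -> on_hand[A=47 B=24 C=14] avail[A=39 B=23 C=10] open={R10,R7,R8,R9}
Step 17: cancel R7 -> on_hand[A=47 B=24 C=14] avail[A=43 B=23 C=10] open={R10,R8,R9}

Answer: A: 43
B: 23
C: 10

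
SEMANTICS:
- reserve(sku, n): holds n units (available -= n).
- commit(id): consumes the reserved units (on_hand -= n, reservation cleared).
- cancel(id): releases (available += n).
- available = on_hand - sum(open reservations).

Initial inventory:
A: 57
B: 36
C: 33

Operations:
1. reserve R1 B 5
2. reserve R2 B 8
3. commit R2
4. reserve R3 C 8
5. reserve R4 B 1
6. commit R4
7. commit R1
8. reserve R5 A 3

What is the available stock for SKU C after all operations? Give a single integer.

Step 1: reserve R1 B 5 -> on_hand[A=57 B=36 C=33] avail[A=57 B=31 C=33] open={R1}
Step 2: reserve R2 B 8 -> on_hand[A=57 B=36 C=33] avail[A=57 B=23 C=33] open={R1,R2}
Step 3: commit R2 -> on_hand[A=57 B=28 C=33] avail[A=57 B=23 C=33] open={R1}
Step 4: reserve R3 C 8 -> on_hand[A=57 B=28 C=33] avail[A=57 B=23 C=25] open={R1,R3}
Step 5: reserve R4 B 1 -> on_hand[A=57 B=28 C=33] avail[A=57 B=22 C=25] open={R1,R3,R4}
Step 6: commit R4 -> on_hand[A=57 B=27 C=33] avail[A=57 B=22 C=25] open={R1,R3}
Step 7: commit R1 -> on_hand[A=57 B=22 C=33] avail[A=57 B=22 C=25] open={R3}
Step 8: reserve R5 A 3 -> on_hand[A=57 B=22 C=33] avail[A=54 B=22 C=25] open={R3,R5}
Final available[C] = 25

Answer: 25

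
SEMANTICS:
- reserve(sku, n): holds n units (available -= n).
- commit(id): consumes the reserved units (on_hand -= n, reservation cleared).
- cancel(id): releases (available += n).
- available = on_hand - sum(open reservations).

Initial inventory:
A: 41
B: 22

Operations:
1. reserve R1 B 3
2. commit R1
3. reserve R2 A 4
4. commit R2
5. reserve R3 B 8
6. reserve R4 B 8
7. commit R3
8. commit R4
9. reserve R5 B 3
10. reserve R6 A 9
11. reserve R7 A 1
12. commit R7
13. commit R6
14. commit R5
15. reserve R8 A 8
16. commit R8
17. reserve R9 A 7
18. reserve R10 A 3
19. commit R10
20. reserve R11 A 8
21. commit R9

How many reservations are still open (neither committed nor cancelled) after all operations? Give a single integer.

Step 1: reserve R1 B 3 -> on_hand[A=41 B=22] avail[A=41 B=19] open={R1}
Step 2: commit R1 -> on_hand[A=41 B=19] avail[A=41 B=19] open={}
Step 3: reserve R2 A 4 -> on_hand[A=41 B=19] avail[A=37 B=19] open={R2}
Step 4: commit R2 -> on_hand[A=37 B=19] avail[A=37 B=19] open={}
Step 5: reserve R3 B 8 -> on_hand[A=37 B=19] avail[A=37 B=11] open={R3}
Step 6: reserve R4 B 8 -> on_hand[A=37 B=19] avail[A=37 B=3] open={R3,R4}
Step 7: commit R3 -> on_hand[A=37 B=11] avail[A=37 B=3] open={R4}
Step 8: commit R4 -> on_hand[A=37 B=3] avail[A=37 B=3] open={}
Step 9: reserve R5 B 3 -> on_hand[A=37 B=3] avail[A=37 B=0] open={R5}
Step 10: reserve R6 A 9 -> on_hand[A=37 B=3] avail[A=28 B=0] open={R5,R6}
Step 11: reserve R7 A 1 -> on_hand[A=37 B=3] avail[A=27 B=0] open={R5,R6,R7}
Step 12: commit R7 -> on_hand[A=36 B=3] avail[A=27 B=0] open={R5,R6}
Step 13: commit R6 -> on_hand[A=27 B=3] avail[A=27 B=0] open={R5}
Step 14: commit R5 -> on_hand[A=27 B=0] avail[A=27 B=0] open={}
Step 15: reserve R8 A 8 -> on_hand[A=27 B=0] avail[A=19 B=0] open={R8}
Step 16: commit R8 -> on_hand[A=19 B=0] avail[A=19 B=0] open={}
Step 17: reserve R9 A 7 -> on_hand[A=19 B=0] avail[A=12 B=0] open={R9}
Step 18: reserve R10 A 3 -> on_hand[A=19 B=0] avail[A=9 B=0] open={R10,R9}
Step 19: commit R10 -> on_hand[A=16 B=0] avail[A=9 B=0] open={R9}
Step 20: reserve R11 A 8 -> on_hand[A=16 B=0] avail[A=1 B=0] open={R11,R9}
Step 21: commit R9 -> on_hand[A=9 B=0] avail[A=1 B=0] open={R11}
Open reservations: ['R11'] -> 1

Answer: 1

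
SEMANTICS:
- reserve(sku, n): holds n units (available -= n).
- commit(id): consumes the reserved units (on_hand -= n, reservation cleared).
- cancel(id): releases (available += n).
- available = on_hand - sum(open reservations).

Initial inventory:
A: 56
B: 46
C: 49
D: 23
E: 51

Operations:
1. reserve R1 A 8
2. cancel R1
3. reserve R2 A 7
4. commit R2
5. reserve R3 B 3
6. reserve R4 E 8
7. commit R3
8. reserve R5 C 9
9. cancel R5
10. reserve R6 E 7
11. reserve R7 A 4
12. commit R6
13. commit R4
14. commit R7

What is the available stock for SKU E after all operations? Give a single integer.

Answer: 36

Derivation:
Step 1: reserve R1 A 8 -> on_hand[A=56 B=46 C=49 D=23 E=51] avail[A=48 B=46 C=49 D=23 E=51] open={R1}
Step 2: cancel R1 -> on_hand[A=56 B=46 C=49 D=23 E=51] avail[A=56 B=46 C=49 D=23 E=51] open={}
Step 3: reserve R2 A 7 -> on_hand[A=56 B=46 C=49 D=23 E=51] avail[A=49 B=46 C=49 D=23 E=51] open={R2}
Step 4: commit R2 -> on_hand[A=49 B=46 C=49 D=23 E=51] avail[A=49 B=46 C=49 D=23 E=51] open={}
Step 5: reserve R3 B 3 -> on_hand[A=49 B=46 C=49 D=23 E=51] avail[A=49 B=43 C=49 D=23 E=51] open={R3}
Step 6: reserve R4 E 8 -> on_hand[A=49 B=46 C=49 D=23 E=51] avail[A=49 B=43 C=49 D=23 E=43] open={R3,R4}
Step 7: commit R3 -> on_hand[A=49 B=43 C=49 D=23 E=51] avail[A=49 B=43 C=49 D=23 E=43] open={R4}
Step 8: reserve R5 C 9 -> on_hand[A=49 B=43 C=49 D=23 E=51] avail[A=49 B=43 C=40 D=23 E=43] open={R4,R5}
Step 9: cancel R5 -> on_hand[A=49 B=43 C=49 D=23 E=51] avail[A=49 B=43 C=49 D=23 E=43] open={R4}
Step 10: reserve R6 E 7 -> on_hand[A=49 B=43 C=49 D=23 E=51] avail[A=49 B=43 C=49 D=23 E=36] open={R4,R6}
Step 11: reserve R7 A 4 -> on_hand[A=49 B=43 C=49 D=23 E=51] avail[A=45 B=43 C=49 D=23 E=36] open={R4,R6,R7}
Step 12: commit R6 -> on_hand[A=49 B=43 C=49 D=23 E=44] avail[A=45 B=43 C=49 D=23 E=36] open={R4,R7}
Step 13: commit R4 -> on_hand[A=49 B=43 C=49 D=23 E=36] avail[A=45 B=43 C=49 D=23 E=36] open={R7}
Step 14: commit R7 -> on_hand[A=45 B=43 C=49 D=23 E=36] avail[A=45 B=43 C=49 D=23 E=36] open={}
Final available[E] = 36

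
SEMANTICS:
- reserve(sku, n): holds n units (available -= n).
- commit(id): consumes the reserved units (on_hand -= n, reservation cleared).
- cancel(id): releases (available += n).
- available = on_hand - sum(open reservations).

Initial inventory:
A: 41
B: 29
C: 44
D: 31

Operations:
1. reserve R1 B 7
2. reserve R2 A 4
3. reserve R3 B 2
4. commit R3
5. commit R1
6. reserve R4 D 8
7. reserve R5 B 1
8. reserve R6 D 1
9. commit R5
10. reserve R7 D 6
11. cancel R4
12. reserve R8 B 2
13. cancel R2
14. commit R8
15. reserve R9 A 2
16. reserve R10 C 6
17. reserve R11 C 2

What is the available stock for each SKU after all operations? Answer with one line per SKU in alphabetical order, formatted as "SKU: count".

Answer: A: 39
B: 17
C: 36
D: 24

Derivation:
Step 1: reserve R1 B 7 -> on_hand[A=41 B=29 C=44 D=31] avail[A=41 B=22 C=44 D=31] open={R1}
Step 2: reserve R2 A 4 -> on_hand[A=41 B=29 C=44 D=31] avail[A=37 B=22 C=44 D=31] open={R1,R2}
Step 3: reserve R3 B 2 -> on_hand[A=41 B=29 C=44 D=31] avail[A=37 B=20 C=44 D=31] open={R1,R2,R3}
Step 4: commit R3 -> on_hand[A=41 B=27 C=44 D=31] avail[A=37 B=20 C=44 D=31] open={R1,R2}
Step 5: commit R1 -> on_hand[A=41 B=20 C=44 D=31] avail[A=37 B=20 C=44 D=31] open={R2}
Step 6: reserve R4 D 8 -> on_hand[A=41 B=20 C=44 D=31] avail[A=37 B=20 C=44 D=23] open={R2,R4}
Step 7: reserve R5 B 1 -> on_hand[A=41 B=20 C=44 D=31] avail[A=37 B=19 C=44 D=23] open={R2,R4,R5}
Step 8: reserve R6 D 1 -> on_hand[A=41 B=20 C=44 D=31] avail[A=37 B=19 C=44 D=22] open={R2,R4,R5,R6}
Step 9: commit R5 -> on_hand[A=41 B=19 C=44 D=31] avail[A=37 B=19 C=44 D=22] open={R2,R4,R6}
Step 10: reserve R7 D 6 -> on_hand[A=41 B=19 C=44 D=31] avail[A=37 B=19 C=44 D=16] open={R2,R4,R6,R7}
Step 11: cancel R4 -> on_hand[A=41 B=19 C=44 D=31] avail[A=37 B=19 C=44 D=24] open={R2,R6,R7}
Step 12: reserve R8 B 2 -> on_hand[A=41 B=19 C=44 D=31] avail[A=37 B=17 C=44 D=24] open={R2,R6,R7,R8}
Step 13: cancel R2 -> on_hand[A=41 B=19 C=44 D=31] avail[A=41 B=17 C=44 D=24] open={R6,R7,R8}
Step 14: commit R8 -> on_hand[A=41 B=17 C=44 D=31] avail[A=41 B=17 C=44 D=24] open={R6,R7}
Step 15: reserve R9 A 2 -> on_hand[A=41 B=17 C=44 D=31] avail[A=39 B=17 C=44 D=24] open={R6,R7,R9}
Step 16: reserve R10 C 6 -> on_hand[A=41 B=17 C=44 D=31] avail[A=39 B=17 C=38 D=24] open={R10,R6,R7,R9}
Step 17: reserve R11 C 2 -> on_hand[A=41 B=17 C=44 D=31] avail[A=39 B=17 C=36 D=24] open={R10,R11,R6,R7,R9}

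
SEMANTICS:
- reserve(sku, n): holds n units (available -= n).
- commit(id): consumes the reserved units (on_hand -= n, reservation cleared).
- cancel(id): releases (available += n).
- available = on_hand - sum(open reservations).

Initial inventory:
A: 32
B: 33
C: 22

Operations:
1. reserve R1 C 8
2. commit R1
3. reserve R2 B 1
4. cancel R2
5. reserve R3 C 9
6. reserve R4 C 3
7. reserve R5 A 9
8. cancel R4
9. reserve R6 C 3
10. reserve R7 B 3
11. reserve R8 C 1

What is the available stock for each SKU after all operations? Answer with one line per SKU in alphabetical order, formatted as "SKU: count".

Answer: A: 23
B: 30
C: 1

Derivation:
Step 1: reserve R1 C 8 -> on_hand[A=32 B=33 C=22] avail[A=32 B=33 C=14] open={R1}
Step 2: commit R1 -> on_hand[A=32 B=33 C=14] avail[A=32 B=33 C=14] open={}
Step 3: reserve R2 B 1 -> on_hand[A=32 B=33 C=14] avail[A=32 B=32 C=14] open={R2}
Step 4: cancel R2 -> on_hand[A=32 B=33 C=14] avail[A=32 B=33 C=14] open={}
Step 5: reserve R3 C 9 -> on_hand[A=32 B=33 C=14] avail[A=32 B=33 C=5] open={R3}
Step 6: reserve R4 C 3 -> on_hand[A=32 B=33 C=14] avail[A=32 B=33 C=2] open={R3,R4}
Step 7: reserve R5 A 9 -> on_hand[A=32 B=33 C=14] avail[A=23 B=33 C=2] open={R3,R4,R5}
Step 8: cancel R4 -> on_hand[A=32 B=33 C=14] avail[A=23 B=33 C=5] open={R3,R5}
Step 9: reserve R6 C 3 -> on_hand[A=32 B=33 C=14] avail[A=23 B=33 C=2] open={R3,R5,R6}
Step 10: reserve R7 B 3 -> on_hand[A=32 B=33 C=14] avail[A=23 B=30 C=2] open={R3,R5,R6,R7}
Step 11: reserve R8 C 1 -> on_hand[A=32 B=33 C=14] avail[A=23 B=30 C=1] open={R3,R5,R6,R7,R8}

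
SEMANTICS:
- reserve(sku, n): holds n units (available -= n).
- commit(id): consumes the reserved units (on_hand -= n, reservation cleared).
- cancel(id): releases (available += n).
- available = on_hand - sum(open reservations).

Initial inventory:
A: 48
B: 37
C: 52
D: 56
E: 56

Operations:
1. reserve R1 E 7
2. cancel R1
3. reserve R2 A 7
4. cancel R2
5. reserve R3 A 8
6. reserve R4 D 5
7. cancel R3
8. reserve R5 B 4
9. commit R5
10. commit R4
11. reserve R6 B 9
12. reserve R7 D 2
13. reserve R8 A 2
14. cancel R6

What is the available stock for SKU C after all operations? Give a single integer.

Answer: 52

Derivation:
Step 1: reserve R1 E 7 -> on_hand[A=48 B=37 C=52 D=56 E=56] avail[A=48 B=37 C=52 D=56 E=49] open={R1}
Step 2: cancel R1 -> on_hand[A=48 B=37 C=52 D=56 E=56] avail[A=48 B=37 C=52 D=56 E=56] open={}
Step 3: reserve R2 A 7 -> on_hand[A=48 B=37 C=52 D=56 E=56] avail[A=41 B=37 C=52 D=56 E=56] open={R2}
Step 4: cancel R2 -> on_hand[A=48 B=37 C=52 D=56 E=56] avail[A=48 B=37 C=52 D=56 E=56] open={}
Step 5: reserve R3 A 8 -> on_hand[A=48 B=37 C=52 D=56 E=56] avail[A=40 B=37 C=52 D=56 E=56] open={R3}
Step 6: reserve R4 D 5 -> on_hand[A=48 B=37 C=52 D=56 E=56] avail[A=40 B=37 C=52 D=51 E=56] open={R3,R4}
Step 7: cancel R3 -> on_hand[A=48 B=37 C=52 D=56 E=56] avail[A=48 B=37 C=52 D=51 E=56] open={R4}
Step 8: reserve R5 B 4 -> on_hand[A=48 B=37 C=52 D=56 E=56] avail[A=48 B=33 C=52 D=51 E=56] open={R4,R5}
Step 9: commit R5 -> on_hand[A=48 B=33 C=52 D=56 E=56] avail[A=48 B=33 C=52 D=51 E=56] open={R4}
Step 10: commit R4 -> on_hand[A=48 B=33 C=52 D=51 E=56] avail[A=48 B=33 C=52 D=51 E=56] open={}
Step 11: reserve R6 B 9 -> on_hand[A=48 B=33 C=52 D=51 E=56] avail[A=48 B=24 C=52 D=51 E=56] open={R6}
Step 12: reserve R7 D 2 -> on_hand[A=48 B=33 C=52 D=51 E=56] avail[A=48 B=24 C=52 D=49 E=56] open={R6,R7}
Step 13: reserve R8 A 2 -> on_hand[A=48 B=33 C=52 D=51 E=56] avail[A=46 B=24 C=52 D=49 E=56] open={R6,R7,R8}
Step 14: cancel R6 -> on_hand[A=48 B=33 C=52 D=51 E=56] avail[A=46 B=33 C=52 D=49 E=56] open={R7,R8}
Final available[C] = 52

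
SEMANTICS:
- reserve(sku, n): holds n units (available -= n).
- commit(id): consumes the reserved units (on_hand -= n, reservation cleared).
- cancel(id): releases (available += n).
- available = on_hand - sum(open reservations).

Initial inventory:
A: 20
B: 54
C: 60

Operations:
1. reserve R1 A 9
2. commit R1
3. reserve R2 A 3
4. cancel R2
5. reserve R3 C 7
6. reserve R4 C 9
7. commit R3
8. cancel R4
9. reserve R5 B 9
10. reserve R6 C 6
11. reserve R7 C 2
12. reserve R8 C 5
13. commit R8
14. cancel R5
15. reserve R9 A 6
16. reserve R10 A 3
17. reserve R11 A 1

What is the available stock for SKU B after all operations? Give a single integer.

Step 1: reserve R1 A 9 -> on_hand[A=20 B=54 C=60] avail[A=11 B=54 C=60] open={R1}
Step 2: commit R1 -> on_hand[A=11 B=54 C=60] avail[A=11 B=54 C=60] open={}
Step 3: reserve R2 A 3 -> on_hand[A=11 B=54 C=60] avail[A=8 B=54 C=60] open={R2}
Step 4: cancel R2 -> on_hand[A=11 B=54 C=60] avail[A=11 B=54 C=60] open={}
Step 5: reserve R3 C 7 -> on_hand[A=11 B=54 C=60] avail[A=11 B=54 C=53] open={R3}
Step 6: reserve R4 C 9 -> on_hand[A=11 B=54 C=60] avail[A=11 B=54 C=44] open={R3,R4}
Step 7: commit R3 -> on_hand[A=11 B=54 C=53] avail[A=11 B=54 C=44] open={R4}
Step 8: cancel R4 -> on_hand[A=11 B=54 C=53] avail[A=11 B=54 C=53] open={}
Step 9: reserve R5 B 9 -> on_hand[A=11 B=54 C=53] avail[A=11 B=45 C=53] open={R5}
Step 10: reserve R6 C 6 -> on_hand[A=11 B=54 C=53] avail[A=11 B=45 C=47] open={R5,R6}
Step 11: reserve R7 C 2 -> on_hand[A=11 B=54 C=53] avail[A=11 B=45 C=45] open={R5,R6,R7}
Step 12: reserve R8 C 5 -> on_hand[A=11 B=54 C=53] avail[A=11 B=45 C=40] open={R5,R6,R7,R8}
Step 13: commit R8 -> on_hand[A=11 B=54 C=48] avail[A=11 B=45 C=40] open={R5,R6,R7}
Step 14: cancel R5 -> on_hand[A=11 B=54 C=48] avail[A=11 B=54 C=40] open={R6,R7}
Step 15: reserve R9 A 6 -> on_hand[A=11 B=54 C=48] avail[A=5 B=54 C=40] open={R6,R7,R9}
Step 16: reserve R10 A 3 -> on_hand[A=11 B=54 C=48] avail[A=2 B=54 C=40] open={R10,R6,R7,R9}
Step 17: reserve R11 A 1 -> on_hand[A=11 B=54 C=48] avail[A=1 B=54 C=40] open={R10,R11,R6,R7,R9}
Final available[B] = 54

Answer: 54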